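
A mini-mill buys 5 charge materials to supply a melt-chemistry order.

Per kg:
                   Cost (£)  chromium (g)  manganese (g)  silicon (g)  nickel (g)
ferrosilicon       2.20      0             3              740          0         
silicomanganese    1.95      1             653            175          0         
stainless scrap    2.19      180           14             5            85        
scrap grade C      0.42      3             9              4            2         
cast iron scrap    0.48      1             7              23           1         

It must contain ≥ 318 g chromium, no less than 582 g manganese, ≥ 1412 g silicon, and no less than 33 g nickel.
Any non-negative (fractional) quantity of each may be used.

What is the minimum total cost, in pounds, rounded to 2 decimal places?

£9.24

This is a linear program. Let x1 = kg of ferrosilicon, x2 = kg of silicomanganese, x3 = kg of stainless scrap, x4 = kg of scrap grade C, x5 = kg of cast iron scrap.
Minimise 2.2x1 + 1.95x2 + 2.19x3 + 0.42x4 + 0.48x5 with:
  1x2 + 180x3 + 3x4 + 1x5 ≥ 318   (chromium)
  3x1 + 653x2 + 14x3 + 9x4 + 7x5 ≥ 582   (manganese)
  740x1 + 175x2 + 5x3 + 4x4 + 23x5 ≥ 1412   (silicon)
  85x3 + 2x4 + 1x5 ≥ 33   (nickel)
  x1, x2, x3, x4, x5 ≥ 0.
At the optimum only ferrosilicon, silicomanganese, stainless scrap are positive (scrap grade C, cast iron scrap = 0). There the chromium, manganese, silicon constraints are tight.
So ferrosilicon = 1.696 kg, silicomanganese = 0.8457 kg, stainless scrap = 1.762 kg.
Total cost: 2.2·1.696 + 1.95·0.8457 + 2.19·1.762 = 9.2391.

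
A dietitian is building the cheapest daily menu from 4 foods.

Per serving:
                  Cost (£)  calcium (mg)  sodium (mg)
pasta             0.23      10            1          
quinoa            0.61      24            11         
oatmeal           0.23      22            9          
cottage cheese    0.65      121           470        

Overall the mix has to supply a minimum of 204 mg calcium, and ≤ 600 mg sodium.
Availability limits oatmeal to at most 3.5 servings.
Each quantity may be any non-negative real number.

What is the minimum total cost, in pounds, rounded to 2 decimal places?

Let x1 = servings of pasta, x2 = servings of quinoa, x3 = servings of oatmeal, x4 = servings of cottage cheese.
Minimise 0.23x1 + 0.61x2 + 0.23x3 + 0.65x4 with:
  10x1 + 24x2 + 22x3 + 121x4 ≥ 204   (calcium)
  1x1 + 11x2 + 9x3 + 470x4 ≤ 600   (sodium)
  x3 ≤ 3.5
  x1, x2, x3, x4 ≥ 0.
The optimal basis is {oatmeal, cottage cheese}; pasta, quinoa drop out. The calcium and sodium requirements are met with equality.
That vertex is x3 = 2.516, x4 = 1.228.
Objective = 0.23·2.516 + 0.65·1.228 = 1.3769.

£1.38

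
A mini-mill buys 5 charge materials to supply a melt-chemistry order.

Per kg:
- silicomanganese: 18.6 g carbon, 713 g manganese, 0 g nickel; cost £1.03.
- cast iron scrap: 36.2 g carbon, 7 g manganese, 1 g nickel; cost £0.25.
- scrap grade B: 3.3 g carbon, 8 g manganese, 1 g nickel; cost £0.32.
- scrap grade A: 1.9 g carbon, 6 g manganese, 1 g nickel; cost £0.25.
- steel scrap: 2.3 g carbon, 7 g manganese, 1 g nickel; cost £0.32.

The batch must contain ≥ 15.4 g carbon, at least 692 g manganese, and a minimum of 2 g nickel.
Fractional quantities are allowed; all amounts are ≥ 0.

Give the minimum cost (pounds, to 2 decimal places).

Let x1 = kg of silicomanganese, x2 = kg of cast iron scrap, x3 = kg of scrap grade B, x4 = kg of scrap grade A, x5 = kg of steel scrap.
Minimise 1.03x1 + 0.25x2 + 0.32x3 + 0.25x4 + 0.32x5 with:
  18.6x1 + 36.2x2 + 3.3x3 + 1.9x4 + 2.3x5 ≥ 15.4   (carbon)
  713x1 + 7x2 + 8x3 + 6x4 + 7x5 ≥ 692   (manganese)
  1x2 + 1x3 + 1x4 + 1x5 ≥ 2   (nickel)
  x1, x2, x3, x4, x5 ≥ 0.
The cheapest feasible vertex uses only silicomanganese, cast iron scrap; scrap grade B, scrap grade A, steel scrap are not used. Binding constraints: manganese and nickel.
So silicomanganese = 0.9509 kg, cast iron scrap = 2 kg.
Hence cost = 1.03·0.9509 + 0.25·2 = £1.4794.

£1.48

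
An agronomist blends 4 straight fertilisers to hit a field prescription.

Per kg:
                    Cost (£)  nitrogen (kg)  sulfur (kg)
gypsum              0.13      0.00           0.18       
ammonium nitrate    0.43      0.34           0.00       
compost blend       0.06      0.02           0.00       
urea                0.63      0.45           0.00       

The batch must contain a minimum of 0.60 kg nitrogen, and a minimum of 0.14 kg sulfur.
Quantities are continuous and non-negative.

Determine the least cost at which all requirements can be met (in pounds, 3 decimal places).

£0.860

Set it up as a linear program. Let x1 = kg of gypsum, x2 = kg of ammonium nitrate, x3 = kg of compost blend, x4 = kg of urea.
Minimize 0.13x1 + 0.43x2 + 0.06x3 + 0.63x4 subject to:
  0.34x2 + 0.02x3 + 0.45x4 ≥ 0.6   (nitrogen)
  0.18x1 ≥ 0.14   (sulfur)
  x1, x2, x3, x4 ≥ 0.
The optimal basis is {gypsum, ammonium nitrate}; compost blend, urea drop out. The nitrogen and sulfur requirements are met with equality.
Optimal quantities: gypsum = 0.7778 kg, ammonium nitrate = 1.765 kg.
Objective = 0.13·0.7778 + 0.43·1.765 = 0.86006.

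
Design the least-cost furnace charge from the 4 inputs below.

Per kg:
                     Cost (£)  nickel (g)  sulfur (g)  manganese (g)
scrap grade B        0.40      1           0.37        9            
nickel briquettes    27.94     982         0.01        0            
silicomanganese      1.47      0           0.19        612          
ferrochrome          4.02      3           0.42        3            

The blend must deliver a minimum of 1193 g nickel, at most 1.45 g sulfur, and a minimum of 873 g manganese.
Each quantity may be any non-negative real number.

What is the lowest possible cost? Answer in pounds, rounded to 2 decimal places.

Let x1 = kg of scrap grade B, x2 = kg of nickel briquettes, x3 = kg of silicomanganese, x4 = kg of ferrochrome.
Minimise 0.4x1 + 27.94x2 + 1.47x3 + 4.02x4 subject to:
  1x1 + 982x2 + 3x4 ≥ 1193   (nickel)
  0.37x1 + 0.01x2 + 0.19x3 + 0.42x4 ≤ 1.45   (sulfur)
  9x1 + 612x3 + 3x4 ≥ 873   (manganese)
  x1, x2, x3, x4 ≥ 0.
The cheapest feasible vertex uses only nickel briquettes, silicomanganese; scrap grade B, ferrochrome are not used. There the nickel and manganese constraints are tight.
Optimal quantities: nickel briquettes = 1.215 kg, silicomanganese = 1.426 kg.
Objective = 27.94·1.215 + 1.47·1.426 = 36.0433.

£36.04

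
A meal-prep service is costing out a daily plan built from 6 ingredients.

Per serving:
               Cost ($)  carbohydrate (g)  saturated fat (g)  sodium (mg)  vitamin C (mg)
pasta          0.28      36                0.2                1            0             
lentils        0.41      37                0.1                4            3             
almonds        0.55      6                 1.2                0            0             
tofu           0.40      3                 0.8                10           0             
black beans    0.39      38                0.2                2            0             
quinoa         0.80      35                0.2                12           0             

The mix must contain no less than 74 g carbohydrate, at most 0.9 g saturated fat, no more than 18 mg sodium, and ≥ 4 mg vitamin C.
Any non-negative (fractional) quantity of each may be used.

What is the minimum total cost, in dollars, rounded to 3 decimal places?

$0.739

Let x1 = servings of pasta, x2 = servings of lentils, x3 = servings of almonds, x4 = servings of tofu, x5 = servings of black beans, x6 = servings of quinoa.
Minimize 0.28x1 + 0.41x2 + 0.55x3 + 0.4x4 + 0.39x5 + 0.8x6 with:
  36x1 + 37x2 + 6x3 + 3x4 + 38x5 + 35x6 ≥ 74   (carbohydrate)
  0.2x1 + 0.1x2 + 1.2x3 + 0.8x4 + 0.2x5 + 0.2x6 ≤ 0.9   (saturated fat)
  1x1 + 4x2 + 10x4 + 2x5 + 12x6 ≤ 18   (sodium)
  3x2 ≥ 4   (vitamin C)
  x1, x2, x3, x4, x5, x6 ≥ 0.
The cheapest feasible vertex uses only pasta, lentils; almonds, tofu, black beans, quinoa are not used. The carbohydrate and vitamin C requirements are met with equality.
That vertex is x1 = 0.68519, x2 = 1.3333.
Total cost: 0.28·0.68519 + 0.41·1.3333 = 0.73851.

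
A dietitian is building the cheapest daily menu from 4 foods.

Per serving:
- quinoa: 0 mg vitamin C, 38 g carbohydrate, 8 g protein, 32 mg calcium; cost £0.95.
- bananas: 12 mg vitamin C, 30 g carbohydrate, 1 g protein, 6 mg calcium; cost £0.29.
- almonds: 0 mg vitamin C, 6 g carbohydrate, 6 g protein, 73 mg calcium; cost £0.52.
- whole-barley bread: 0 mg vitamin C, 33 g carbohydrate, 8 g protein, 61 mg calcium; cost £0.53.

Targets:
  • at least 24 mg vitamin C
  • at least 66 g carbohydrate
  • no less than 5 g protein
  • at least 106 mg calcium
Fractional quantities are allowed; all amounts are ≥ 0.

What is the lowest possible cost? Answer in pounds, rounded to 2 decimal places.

Let x1 = servings of quinoa, x2 = servings of bananas, x3 = servings of almonds, x4 = servings of whole-barley bread.
min 0.95x1 + 0.29x2 + 0.52x3 + 0.53x4 s.t.:
  12x2 ≥ 24   (vitamin C)
  38x1 + 30x2 + 6x3 + 33x4 ≥ 66   (carbohydrate)
  8x1 + 1x2 + 6x3 + 8x4 ≥ 5   (protein)
  32x1 + 6x2 + 73x3 + 61x4 ≥ 106   (calcium)
  x1, x2, x3, x4 ≥ 0.
The cheapest feasible vertex uses only bananas, almonds; quinoa, whole-barley bread are not used. Binding constraints: vitamin C and calcium.
Optimal quantities: bananas = 2 servings, almonds = 1.288 servings.
Cost = 0.29·2 + 0.52·1.288 = 1.2498.

£1.25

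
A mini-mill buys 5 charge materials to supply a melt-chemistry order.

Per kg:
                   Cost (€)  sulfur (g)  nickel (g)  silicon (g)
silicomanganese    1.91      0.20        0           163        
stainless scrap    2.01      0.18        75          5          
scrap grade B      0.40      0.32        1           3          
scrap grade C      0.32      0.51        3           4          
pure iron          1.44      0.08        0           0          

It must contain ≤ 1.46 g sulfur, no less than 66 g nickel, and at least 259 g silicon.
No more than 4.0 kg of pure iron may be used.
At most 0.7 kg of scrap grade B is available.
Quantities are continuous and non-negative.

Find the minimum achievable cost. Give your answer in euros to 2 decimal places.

€4.75

Set it up as a linear program. Let x1 = kg of silicomanganese, x2 = kg of stainless scrap, x3 = kg of scrap grade B, x4 = kg of scrap grade C, x5 = kg of pure iron.
min 1.91x1 + 2.01x2 + 0.4x3 + 0.32x4 + 1.44x5 subject to:
  0.2x1 + 0.18x2 + 0.32x3 + 0.51x4 + 0.08x5 ≤ 1.46   (sulfur)
  75x2 + 1x3 + 3x4 ≥ 66   (nickel)
  163x1 + 5x2 + 3x3 + 4x4 ≥ 259   (silicon)
  x5 ≤ 4
  x3 ≤ 0.7
  x1, x2, x3, x4, x5 ≥ 0.
The minimum-cost mix takes nothing from scrap grade B, scrap grade C, pure iron — only silicomanganese, stainless scrap. The nickel and silicon requirements are met with equality.
So silicomanganese = 1.562 kg, stainless scrap = 0.88 kg.
Hence cost = 1.91·1.562 + 2.01·0.88 = €4.7522.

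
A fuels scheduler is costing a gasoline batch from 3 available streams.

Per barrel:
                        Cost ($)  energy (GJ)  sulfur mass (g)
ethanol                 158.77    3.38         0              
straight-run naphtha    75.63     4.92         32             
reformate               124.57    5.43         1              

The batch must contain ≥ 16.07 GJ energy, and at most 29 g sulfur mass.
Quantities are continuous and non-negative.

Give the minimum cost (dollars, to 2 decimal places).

$337.48

Set it up as a linear program. Let x1 = barrels of ethanol, x2 = barrels of straight-run naphtha, x3 = barrels of reformate.
Minimize 158.77x1 + 75.63x2 + 124.57x3 s.t.:
  3.38x1 + 4.92x2 + 5.43x3 ≥ 16.07   (energy)
  32x2 + 1x3 ≤ 29   (sulfur mass)
  x1, x2, x3 ≥ 0.
The minimum-cost mix takes nothing from ethanol — only straight-run naphtha, reformate. The energy and sulfur mass requirements are met with equality.
Optimal quantities: straight-run naphtha = 0.83748 barrels, reformate = 2.2007 barrels.
Hence cost = 75.63·0.83748 + 124.57·2.2007 = $337.4798.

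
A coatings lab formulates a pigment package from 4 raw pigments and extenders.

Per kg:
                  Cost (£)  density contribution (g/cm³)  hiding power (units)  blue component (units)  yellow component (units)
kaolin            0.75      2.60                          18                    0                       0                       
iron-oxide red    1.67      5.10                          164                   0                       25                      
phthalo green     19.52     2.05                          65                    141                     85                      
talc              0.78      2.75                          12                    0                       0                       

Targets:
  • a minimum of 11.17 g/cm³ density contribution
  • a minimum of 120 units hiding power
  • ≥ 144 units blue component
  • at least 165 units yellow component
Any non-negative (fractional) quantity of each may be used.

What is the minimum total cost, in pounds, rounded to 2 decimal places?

Set it up as a linear program. Let x1 = kg of kaolin, x2 = kg of iron-oxide red, x3 = kg of phthalo green, x4 = kg of talc.
Minimize 0.75x1 + 1.67x2 + 19.52x3 + 0.78x4 subject to:
  2.6x1 + 5.1x2 + 2.05x3 + 2.75x4 ≥ 11.17   (density contribution)
  18x1 + 164x2 + 65x3 + 12x4 ≥ 120   (hiding power)
  141x3 ≥ 144   (blue component)
  25x2 + 85x3 ≥ 165   (yellow component)
  x1, x2, x3, x4 ≥ 0.
The optimal basis is {iron-oxide red, phthalo green}; kaolin, talc drop out. There the blue component and yellow component constraints are tight.
So iron-oxide red = 3.1277 kg, phthalo green = 1.0213 kg.
Objective = 1.67·3.1277 + 19.52·1.0213 = 25.1590.

£25.16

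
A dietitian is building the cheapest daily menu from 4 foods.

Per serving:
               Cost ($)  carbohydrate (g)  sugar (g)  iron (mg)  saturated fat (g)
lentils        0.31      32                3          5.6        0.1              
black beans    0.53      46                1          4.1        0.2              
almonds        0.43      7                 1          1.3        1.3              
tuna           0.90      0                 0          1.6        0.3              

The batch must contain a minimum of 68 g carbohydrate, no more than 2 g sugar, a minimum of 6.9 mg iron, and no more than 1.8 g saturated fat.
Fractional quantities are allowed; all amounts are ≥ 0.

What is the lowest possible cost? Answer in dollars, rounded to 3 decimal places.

$0.812

Treat it as an LP. Let x1 = servings of lentils, x2 = servings of black beans, x3 = servings of almonds, x4 = servings of tuna.
min 0.31x1 + 0.53x2 + 0.43x3 + 0.9x4 s.t.:
  32x1 + 46x2 + 7x3 ≥ 68   (carbohydrate)
  3x1 + 1x2 + 1x3 ≤ 2   (sugar)
  5.6x1 + 4.1x2 + 1.3x3 + 1.6x4 ≥ 6.9   (iron)
  0.1x1 + 0.2x2 + 1.3x3 + 0.3x4 ≤ 1.8   (saturated fat)
  x1, x2, x3, x4 ≥ 0.
At the optimum only lentils, black beans are positive (almonds, tuna = 0). There the sugar and iron constraints are tight.
Optimal quantities: lentils = 0.194 servings, black beans = 1.418 servings.
Cost = 0.31·0.194 + 0.53·1.418 = 0.81168.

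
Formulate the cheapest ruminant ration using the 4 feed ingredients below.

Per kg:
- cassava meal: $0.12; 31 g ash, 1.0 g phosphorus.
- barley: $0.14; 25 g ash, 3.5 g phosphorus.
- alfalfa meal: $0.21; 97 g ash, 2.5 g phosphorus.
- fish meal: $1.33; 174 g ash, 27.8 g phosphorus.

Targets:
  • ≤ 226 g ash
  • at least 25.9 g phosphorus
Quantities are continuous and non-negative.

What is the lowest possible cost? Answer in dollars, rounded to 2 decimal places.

Let x1 = kg of cassava meal, x2 = kg of barley, x3 = kg of alfalfa meal, x4 = kg of fish meal.
Minimize 0.12x1 + 0.14x2 + 0.21x3 + 1.33x4 with:
  31x1 + 25x2 + 97x3 + 174x4 ≤ 226   (ash)
  1x1 + 3.5x2 + 2.5x3 + 27.8x4 ≥ 25.9   (phosphorus)
  x1, x2, x3, x4 ≥ 0.
The cheapest feasible vertex uses only barley; cassava meal, alfalfa meal, fish meal are not used. There the phosphorus constraint is tight.
Optimal quantities: barley = 7.4 kg.
Cost = 0.14·7.4 = 1.0360.

$1.04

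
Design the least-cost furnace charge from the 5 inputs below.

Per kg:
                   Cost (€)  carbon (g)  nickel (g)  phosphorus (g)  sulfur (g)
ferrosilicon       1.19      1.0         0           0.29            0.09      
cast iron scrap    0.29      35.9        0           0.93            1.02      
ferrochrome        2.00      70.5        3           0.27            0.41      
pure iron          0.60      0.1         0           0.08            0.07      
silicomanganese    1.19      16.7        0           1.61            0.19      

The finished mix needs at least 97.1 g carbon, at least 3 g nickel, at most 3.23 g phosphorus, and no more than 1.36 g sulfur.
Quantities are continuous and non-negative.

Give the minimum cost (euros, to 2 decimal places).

Let x1 = kg of ferrosilicon, x2 = kg of cast iron scrap, x3 = kg of ferrochrome, x4 = kg of pure iron, x5 = kg of silicomanganese.
min 1.19x1 + 0.29x2 + 2x3 + 0.6x4 + 1.19x5 s.t.:
  1x1 + 35.9x2 + 70.5x3 + 0.1x4 + 16.7x5 ≥ 97.1   (carbon)
  3x3 ≥ 3   (nickel)
  0.29x1 + 0.93x2 + 0.27x3 + 0.08x4 + 1.61x5 ≤ 3.23   (phosphorus)
  0.09x1 + 1.02x2 + 0.41x3 + 0.07x4 + 0.19x5 ≤ 1.36   (sulfur)
  x1, x2, x3, x4, x5 ≥ 0.
The optimal basis is {cast iron scrap, ferrochrome}; ferrosilicon, pure iron, silicomanganese drop out. The carbon and nickel requirements are met with equality.
Optimal quantities: cast iron scrap = 0.7409 kg, ferrochrome = 1 kg.
Total cost: 0.29·0.7409 + 2·1 = 2.2149.

€2.21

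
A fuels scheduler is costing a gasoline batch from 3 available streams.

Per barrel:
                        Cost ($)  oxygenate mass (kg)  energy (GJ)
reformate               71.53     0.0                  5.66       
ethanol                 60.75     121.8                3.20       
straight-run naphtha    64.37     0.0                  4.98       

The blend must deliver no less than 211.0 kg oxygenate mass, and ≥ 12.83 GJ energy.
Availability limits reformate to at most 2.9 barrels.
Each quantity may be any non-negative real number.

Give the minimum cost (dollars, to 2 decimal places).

Let x1 = barrels of reformate, x2 = barrels of ethanol, x3 = barrels of straight-run naphtha.
Minimize 71.53x1 + 60.75x2 + 64.37x3 subject to:
  121.8x2 ≥ 211   (oxygenate mass)
  5.66x1 + 3.2x2 + 4.98x3 ≥ 12.83   (energy)
  x1 ≤ 2.9
  x1, x2, x3 ≥ 0.
The minimum-cost mix takes nothing from straight-run naphtha — only reformate, ethanol. The oxygenate mass and energy requirements are met with equality.
That vertex is x1 = 1.28737, x2 = 1.73235.
Cost = 71.53·1.28737 + 60.75·1.73235 = 197.3258.

$197.33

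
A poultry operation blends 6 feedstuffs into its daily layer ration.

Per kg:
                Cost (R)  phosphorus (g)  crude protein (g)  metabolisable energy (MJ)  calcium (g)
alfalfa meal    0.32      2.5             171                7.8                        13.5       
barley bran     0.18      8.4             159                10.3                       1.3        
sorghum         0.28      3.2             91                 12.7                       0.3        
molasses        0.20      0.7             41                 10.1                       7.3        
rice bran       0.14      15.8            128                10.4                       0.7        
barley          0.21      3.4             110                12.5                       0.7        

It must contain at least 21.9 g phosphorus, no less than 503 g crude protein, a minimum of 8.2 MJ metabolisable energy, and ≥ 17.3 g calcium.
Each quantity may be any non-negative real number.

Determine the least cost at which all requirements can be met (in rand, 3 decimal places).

R0.704

Let x1 = kg of alfalfa meal, x2 = kg of barley bran, x3 = kg of sorghum, x4 = kg of molasses, x5 = kg of rice bran, x6 = kg of barley.
Minimize 0.32x1 + 0.18x2 + 0.28x3 + 0.2x4 + 0.14x5 + 0.21x6 with:
  2.5x1 + 8.4x2 + 3.2x3 + 0.7x4 + 15.8x5 + 3.4x6 ≥ 21.9   (phosphorus)
  171x1 + 159x2 + 91x3 + 41x4 + 128x5 + 110x6 ≥ 503   (crude protein)
  7.8x1 + 10.3x2 + 12.7x3 + 10.1x4 + 10.4x5 + 12.5x6 ≥ 8.2   (metabolisable energy)
  13.5x1 + 1.3x2 + 0.3x3 + 7.3x4 + 0.7x5 + 0.7x6 ≥ 17.3   (calcium)
  x1, x2, x3, x4, x5, x6 ≥ 0.
The optimal basis is {alfalfa meal, rice bran}; barley bran, sorghum, molasses, barley drop out. There the crude protein and calcium constraints are tight.
Solving gives x1 = 1.158, x5 = 2.383.
Objective = 0.32·1.158 + 0.14·2.383 = 0.70418.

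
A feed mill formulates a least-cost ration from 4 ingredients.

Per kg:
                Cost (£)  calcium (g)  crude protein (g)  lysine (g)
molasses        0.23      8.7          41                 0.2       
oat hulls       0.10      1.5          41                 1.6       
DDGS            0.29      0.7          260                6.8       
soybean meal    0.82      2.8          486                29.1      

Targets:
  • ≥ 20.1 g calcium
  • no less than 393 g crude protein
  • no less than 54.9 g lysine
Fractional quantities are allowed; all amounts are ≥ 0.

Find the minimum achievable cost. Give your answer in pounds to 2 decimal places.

Treat it as an LP. Let x1 = kg of molasses, x2 = kg of oat hulls, x3 = kg of DDGS, x4 = kg of soybean meal.
Minimize 0.23x1 + 0.1x2 + 0.29x3 + 0.82x4 s.t.:
  8.7x1 + 1.5x2 + 0.7x3 + 2.8x4 ≥ 20.1   (calcium)
  41x1 + 41x2 + 260x3 + 486x4 ≥ 393   (crude protein)
  0.2x1 + 1.6x2 + 6.8x3 + 29.1x4 ≥ 54.9   (lysine)
  x1, x2, x3, x4 ≥ 0.
The minimum-cost mix takes nothing from oat hulls, DDGS — only molasses, soybean meal. Binding constraints: calcium and lysine.
That vertex is x1 = 1.707, x4 = 1.875.
Objective = 0.23·1.707 + 0.82·1.875 = 1.9301.

£1.93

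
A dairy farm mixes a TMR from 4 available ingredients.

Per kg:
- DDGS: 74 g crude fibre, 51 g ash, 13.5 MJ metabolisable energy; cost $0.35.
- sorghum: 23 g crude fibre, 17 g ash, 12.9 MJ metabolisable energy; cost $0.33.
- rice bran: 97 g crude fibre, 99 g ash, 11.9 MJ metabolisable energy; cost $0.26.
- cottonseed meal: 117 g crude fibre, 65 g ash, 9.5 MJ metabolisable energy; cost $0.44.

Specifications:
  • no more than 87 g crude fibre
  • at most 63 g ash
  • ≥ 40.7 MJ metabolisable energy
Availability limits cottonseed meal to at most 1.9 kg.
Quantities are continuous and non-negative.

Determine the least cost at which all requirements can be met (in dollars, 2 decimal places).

$1.04

This is a linear program. Let x1 = kg of DDGS, x2 = kg of sorghum, x3 = kg of rice bran, x4 = kg of cottonseed meal.
Minimize 0.35x1 + 0.33x2 + 0.26x3 + 0.44x4 s.t.:
  74x1 + 23x2 + 97x3 + 117x4 ≤ 87   (crude fibre)
  51x1 + 17x2 + 99x3 + 65x4 ≤ 63   (ash)
  13.5x1 + 12.9x2 + 11.9x3 + 9.5x4 ≥ 40.7   (metabolisable energy)
  x4 ≤ 1.9
  x1, x2, x3, x4 ≥ 0.
The optimal basis is {sorghum, rice bran}; DDGS, cottonseed meal drop out. There the ash and metabolisable energy constraints are tight.
So sorghum = 3.051 kg, rice bran = 0.1124 kg.
Hence cost = 0.33·3.051 + 0.26·0.1124 = $1.0361.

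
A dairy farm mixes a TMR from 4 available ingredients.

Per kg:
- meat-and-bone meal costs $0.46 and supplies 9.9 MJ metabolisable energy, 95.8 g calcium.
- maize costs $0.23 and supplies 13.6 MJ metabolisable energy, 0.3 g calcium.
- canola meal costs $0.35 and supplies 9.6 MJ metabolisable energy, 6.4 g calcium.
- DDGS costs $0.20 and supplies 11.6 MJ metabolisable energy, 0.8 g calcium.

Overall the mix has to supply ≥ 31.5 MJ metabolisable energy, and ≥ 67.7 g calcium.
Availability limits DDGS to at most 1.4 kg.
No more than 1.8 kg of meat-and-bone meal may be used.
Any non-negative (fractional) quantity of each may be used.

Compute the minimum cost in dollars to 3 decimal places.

$0.738

This is a linear program. Let x1 = kg of meat-and-bone meal, x2 = kg of maize, x3 = kg of canola meal, x4 = kg of DDGS.
Minimize 0.46x1 + 0.23x2 + 0.35x3 + 0.2x4 subject to:
  9.9x1 + 13.6x2 + 9.6x3 + 11.6x4 ≥ 31.5   (metabolisable energy)
  95.8x1 + 0.3x2 + 6.4x3 + 0.8x4 ≥ 67.7   (calcium)
  x4 ≤ 1.4
  x1 ≤ 1.8
  x1, x2, x3, x4 ≥ 0.
At the optimum only meat-and-bone meal, maize are positive (canola meal, DDGS = 0). There the metabolisable energy and calcium constraints are tight.
That vertex is x1 = 0.701, x2 = 1.806.
Hence cost = 0.46·0.701 + 0.23·1.806 = $0.73784.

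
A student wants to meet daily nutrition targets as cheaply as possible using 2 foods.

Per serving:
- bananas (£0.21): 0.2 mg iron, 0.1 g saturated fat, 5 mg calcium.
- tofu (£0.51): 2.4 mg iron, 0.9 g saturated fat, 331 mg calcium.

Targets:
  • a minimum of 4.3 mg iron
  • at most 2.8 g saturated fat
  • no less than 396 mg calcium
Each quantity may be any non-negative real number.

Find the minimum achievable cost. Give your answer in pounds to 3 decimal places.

This is a linear program. Let x1 = servings of bananas, x2 = servings of tofu.
Minimise 0.21x1 + 0.51x2 subject to:
  0.2x1 + 2.4x2 ≥ 4.3   (iron)
  0.1x1 + 0.9x2 ≤ 2.8   (saturated fat)
  5x1 + 331x2 ≥ 396   (calcium)
  x1, x2 ≥ 0.
The optimal basis is {tofu}; bananas drops out. There the iron constraint is tight.
Optimal quantities: tofu = 1.792 servings.
Cost = 0.51·1.792 = 0.91392.

£0.914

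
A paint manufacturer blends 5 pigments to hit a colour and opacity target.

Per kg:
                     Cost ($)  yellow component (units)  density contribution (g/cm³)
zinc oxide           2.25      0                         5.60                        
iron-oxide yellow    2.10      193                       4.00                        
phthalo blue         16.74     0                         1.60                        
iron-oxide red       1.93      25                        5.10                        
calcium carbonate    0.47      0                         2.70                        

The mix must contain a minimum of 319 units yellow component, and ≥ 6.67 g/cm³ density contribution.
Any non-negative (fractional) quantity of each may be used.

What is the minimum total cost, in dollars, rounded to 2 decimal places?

$3.48

Set it up as a linear program. Let x1 = kg of zinc oxide, x2 = kg of iron-oxide yellow, x3 = kg of phthalo blue, x4 = kg of iron-oxide red, x5 = kg of calcium carbonate.
min 2.25x1 + 2.1x2 + 16.74x3 + 1.93x4 + 0.47x5 subject to:
  193x2 + 25x4 ≥ 319   (yellow component)
  5.6x1 + 4x2 + 1.6x3 + 5.1x4 + 2.7x5 ≥ 6.67   (density contribution)
  x1, x2, x3, x4, x5 ≥ 0.
The cheapest feasible vertex uses only iron-oxide yellow, calcium carbonate; zinc oxide, phthalo blue, iron-oxide red are not used. The yellow component and density contribution requirements are met with equality.
So iron-oxide yellow = 1.653 kg, calcium carbonate = 0.0217 kg.
Cost = 2.1·1.653 + 0.47·0.0217 = 3.4815.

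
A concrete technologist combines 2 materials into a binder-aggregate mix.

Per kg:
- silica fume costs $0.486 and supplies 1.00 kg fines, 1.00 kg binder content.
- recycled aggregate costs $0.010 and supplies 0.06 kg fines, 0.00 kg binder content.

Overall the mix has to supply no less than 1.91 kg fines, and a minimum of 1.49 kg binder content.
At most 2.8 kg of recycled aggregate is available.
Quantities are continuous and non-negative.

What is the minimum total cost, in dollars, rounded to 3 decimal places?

This is a linear program. Let x1 = kg of silica fume, x2 = kg of recycled aggregate.
min 0.486x1 + 0.01x2 subject to:
  1x1 + 0.06x2 ≥ 1.91   (fines)
  1x1 ≥ 1.49   (binder content)
  x2 ≤ 2.8
  x1, x2 ≥ 0.
Both inputs are positive at the optimum. There the fines and the recycled aggregate cap constraints are tight.
Optimal quantities: silica fume = 1.742 kg, recycled aggregate = 2.8 kg.
Cost = 0.486·1.742 + 0.01·2.8 = 0.87461.

$0.875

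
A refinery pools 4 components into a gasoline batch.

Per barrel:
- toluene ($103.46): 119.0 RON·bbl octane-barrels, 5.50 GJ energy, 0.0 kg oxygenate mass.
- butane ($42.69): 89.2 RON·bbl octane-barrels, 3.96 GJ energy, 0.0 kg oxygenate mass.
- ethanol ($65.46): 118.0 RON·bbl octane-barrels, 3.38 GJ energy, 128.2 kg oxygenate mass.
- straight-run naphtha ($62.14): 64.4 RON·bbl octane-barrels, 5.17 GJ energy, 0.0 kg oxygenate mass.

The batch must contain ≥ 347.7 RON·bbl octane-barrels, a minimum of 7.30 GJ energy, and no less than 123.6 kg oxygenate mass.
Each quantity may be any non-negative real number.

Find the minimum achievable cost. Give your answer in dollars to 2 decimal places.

$175.07

Let x1 = barrels of toluene, x2 = barrels of butane, x3 = barrels of ethanol, x4 = barrels of straight-run naphtha.
min 103.46x1 + 42.69x2 + 65.46x3 + 62.14x4 s.t.:
  119x1 + 89.2x2 + 118x3 + 64.4x4 ≥ 347.7   (octane-barrels)
  5.5x1 + 3.96x2 + 3.38x3 + 5.17x4 ≥ 7.3   (energy)
  128.2x3 ≥ 123.6   (oxygenate mass)
  x1, x2, x3, x4 ≥ 0.
The optimal basis is {butane, ethanol}; toluene, straight-run naphtha drop out. Binding constraints: octane-barrels and oxygenate mass.
That vertex is x2 = 2.6226, x3 = 0.96412.
Total cost: 42.69·2.6226 + 65.46·0.96412 = 175.0701.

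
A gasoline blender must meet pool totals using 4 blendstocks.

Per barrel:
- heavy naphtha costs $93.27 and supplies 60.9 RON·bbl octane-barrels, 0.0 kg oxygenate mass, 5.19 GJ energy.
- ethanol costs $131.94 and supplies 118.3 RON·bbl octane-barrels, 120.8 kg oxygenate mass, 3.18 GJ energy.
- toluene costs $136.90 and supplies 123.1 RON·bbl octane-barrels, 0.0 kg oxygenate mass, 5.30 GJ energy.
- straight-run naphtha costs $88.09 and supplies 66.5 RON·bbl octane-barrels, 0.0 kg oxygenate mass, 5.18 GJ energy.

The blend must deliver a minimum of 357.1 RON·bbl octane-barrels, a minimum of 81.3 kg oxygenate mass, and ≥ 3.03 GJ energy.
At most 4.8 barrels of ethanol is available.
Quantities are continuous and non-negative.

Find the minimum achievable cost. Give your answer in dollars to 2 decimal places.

$397.39

This is a linear program. Let x1 = barrels of heavy naphtha, x2 = barrels of ethanol, x3 = barrels of toluene, x4 = barrels of straight-run naphtha.
min 93.27x1 + 131.94x2 + 136.9x3 + 88.09x4 subject to:
  60.9x1 + 118.3x2 + 123.1x3 + 66.5x4 ≥ 357.1   (octane-barrels)
  120.8x2 ≥ 81.3   (oxygenate mass)
  5.19x1 + 3.18x2 + 5.3x3 + 5.18x4 ≥ 3.03   (energy)
  x2 ≤ 4.8
  x1, x2, x3, x4 ≥ 0.
The cheapest feasible vertex uses only ethanol, toluene; heavy naphtha, straight-run naphtha are not used. Binding constraints: octane-barrels and oxygenate mass.
So ethanol = 0.673013 barrels, toluene = 2.25412 barrels.
Total cost: 131.94·0.673013 + 136.9·2.25412 = 397.3864.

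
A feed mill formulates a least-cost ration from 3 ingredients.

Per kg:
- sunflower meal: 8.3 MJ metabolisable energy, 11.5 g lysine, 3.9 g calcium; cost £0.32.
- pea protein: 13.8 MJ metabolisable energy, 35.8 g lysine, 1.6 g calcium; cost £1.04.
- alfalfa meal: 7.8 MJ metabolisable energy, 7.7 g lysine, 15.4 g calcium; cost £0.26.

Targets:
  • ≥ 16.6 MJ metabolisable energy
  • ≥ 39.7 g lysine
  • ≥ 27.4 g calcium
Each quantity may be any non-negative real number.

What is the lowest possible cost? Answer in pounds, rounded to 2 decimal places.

Treat it as an LP. Let x1 = kg of sunflower meal, x2 = kg of pea protein, x3 = kg of alfalfa meal.
min 0.32x1 + 1.04x2 + 0.26x3 with:
  8.3x1 + 13.8x2 + 7.8x3 ≥ 16.6   (metabolisable energy)
  11.5x1 + 35.8x2 + 7.7x3 ≥ 39.7   (lysine)
  3.9x1 + 1.6x2 + 15.4x3 ≥ 27.4   (calcium)
  x1, x2, x3 ≥ 0.
The optimal basis is {sunflower meal, alfalfa meal}; pea protein drops out. There the lysine and calcium constraints are tight.
Optimal quantities: sunflower meal = 2.723 kg, alfalfa meal = 1.09 kg.
Total cost: 0.32·2.723 + 0.26·1.09 = 1.1548.

£1.15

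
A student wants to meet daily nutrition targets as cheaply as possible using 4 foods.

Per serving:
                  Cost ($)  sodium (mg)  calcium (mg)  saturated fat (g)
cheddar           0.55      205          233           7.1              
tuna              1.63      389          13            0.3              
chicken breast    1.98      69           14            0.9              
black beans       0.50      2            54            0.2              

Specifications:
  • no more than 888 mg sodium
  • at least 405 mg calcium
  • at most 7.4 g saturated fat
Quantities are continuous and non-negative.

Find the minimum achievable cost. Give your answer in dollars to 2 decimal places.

$2.23

Let x1 = servings of cheddar, x2 = servings of tuna, x3 = servings of chicken breast, x4 = servings of black beans.
Minimise 0.55x1 + 1.63x2 + 1.98x3 + 0.5x4 subject to:
  205x1 + 389x2 + 69x3 + 2x4 ≤ 888   (sodium)
  233x1 + 13x2 + 14x3 + 54x4 ≥ 405   (calcium)
  7.1x1 + 0.3x2 + 0.9x3 + 0.2x4 ≤ 7.4   (saturated fat)
  x1, x2, x3, x4 ≥ 0.
At the optimum only cheddar, black beans are positive (tuna, chicken breast = 0). There the calcium and saturated fat constraints are tight.
Optimal quantities: cheddar = 0.946 servings, black beans = 3.418 servings.
Hence cost = 0.55·0.946 + 0.5·3.418 = $2.2293.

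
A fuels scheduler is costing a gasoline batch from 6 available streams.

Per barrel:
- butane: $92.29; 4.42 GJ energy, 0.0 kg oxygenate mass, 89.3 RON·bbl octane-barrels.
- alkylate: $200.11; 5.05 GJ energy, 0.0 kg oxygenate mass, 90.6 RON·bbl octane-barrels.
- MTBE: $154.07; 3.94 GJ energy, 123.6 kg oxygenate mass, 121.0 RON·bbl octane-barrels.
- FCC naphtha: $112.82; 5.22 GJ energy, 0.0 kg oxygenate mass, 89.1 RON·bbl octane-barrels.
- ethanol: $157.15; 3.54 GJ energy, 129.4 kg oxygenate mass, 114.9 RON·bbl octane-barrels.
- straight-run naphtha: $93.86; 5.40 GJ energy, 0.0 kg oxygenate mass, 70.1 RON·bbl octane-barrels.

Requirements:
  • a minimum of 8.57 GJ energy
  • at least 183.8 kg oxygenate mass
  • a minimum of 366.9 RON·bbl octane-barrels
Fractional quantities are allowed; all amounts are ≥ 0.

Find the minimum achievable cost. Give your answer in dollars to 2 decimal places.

$422.34

Set it up as a linear program. Let x1 = barrels of butane, x2 = barrels of alkylate, x3 = barrels of MTBE, x4 = barrels of FCC naphtha, x5 = barrels of ethanol, x6 = barrels of straight-run naphtha.
Minimize 92.29x1 + 200.11x2 + 154.07x3 + 112.82x4 + 157.15x5 + 93.86x6 with:
  4.42x1 + 5.05x2 + 3.94x3 + 5.22x4 + 3.54x5 + 5.4x6 ≥ 8.57   (energy)
  123.6x3 + 129.4x5 ≥ 183.8   (oxygenate mass)
  89.3x1 + 90.6x2 + 121x3 + 89.1x4 + 114.9x5 + 70.1x6 ≥ 366.9   (octane-barrels)
  x1, x2, x3, x4, x5, x6 ≥ 0.
The minimum-cost mix takes nothing from alkylate, FCC naphtha, ethanol, straight-run naphtha — only butane, MTBE. Binding constraints: oxygenate mass and octane-barrels.
So butane = 2.09369 barrels, MTBE = 1.48706 barrels.
Total cost: 92.29·2.09369 + 154.07·1.48706 = 422.3380.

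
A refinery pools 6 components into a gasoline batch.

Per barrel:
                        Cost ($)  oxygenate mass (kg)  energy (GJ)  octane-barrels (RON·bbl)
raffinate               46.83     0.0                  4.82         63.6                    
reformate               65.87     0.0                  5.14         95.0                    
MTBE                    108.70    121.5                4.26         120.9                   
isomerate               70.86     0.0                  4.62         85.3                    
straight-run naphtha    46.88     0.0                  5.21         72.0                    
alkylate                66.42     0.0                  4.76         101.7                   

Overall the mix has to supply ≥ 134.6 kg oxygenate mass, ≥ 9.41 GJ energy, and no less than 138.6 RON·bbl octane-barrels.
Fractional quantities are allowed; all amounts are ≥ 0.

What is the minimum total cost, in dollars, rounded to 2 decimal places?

Set it up as a linear program. Let x1 = barrels of raffinate, x2 = barrels of reformate, x3 = barrels of MTBE, x4 = barrels of isomerate, x5 = barrels of straight-run naphtha, x6 = barrels of alkylate.
Minimise 46.83x1 + 65.87x2 + 108.7x3 + 70.86x4 + 46.88x5 + 66.42x6 s.t.:
  121.5x3 ≥ 134.6   (oxygenate mass)
  4.82x1 + 5.14x2 + 4.26x3 + 4.62x4 + 5.21x5 + 4.76x6 ≥ 9.41   (energy)
  63.6x1 + 95x2 + 120.9x3 + 85.3x4 + 72x5 + 101.7x6 ≥ 138.6   (octane-barrels)
  x1, x2, x3, x4, x5, x6 ≥ 0.
The optimal basis is {MTBE, straight-run naphtha}; raffinate, reformate, isomerate, alkylate drop out. The oxygenate mass and energy requirements are met with equality.
So MTBE = 1.10782 barrels, straight-run naphtha = 0.900325 barrels.
Objective = 108.7·1.10782 + 46.88·0.900325 = 162.6273.

$162.63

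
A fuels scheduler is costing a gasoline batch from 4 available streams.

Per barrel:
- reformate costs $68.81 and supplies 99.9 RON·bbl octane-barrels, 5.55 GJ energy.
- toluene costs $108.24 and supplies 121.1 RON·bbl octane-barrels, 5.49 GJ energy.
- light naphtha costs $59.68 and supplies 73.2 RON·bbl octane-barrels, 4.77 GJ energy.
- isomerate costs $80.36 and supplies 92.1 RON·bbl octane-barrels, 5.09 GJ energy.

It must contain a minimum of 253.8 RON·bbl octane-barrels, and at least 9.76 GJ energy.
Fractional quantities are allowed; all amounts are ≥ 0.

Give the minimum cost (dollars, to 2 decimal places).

$174.81

Let x1 = barrels of reformate, x2 = barrels of toluene, x3 = barrels of light naphtha, x4 = barrels of isomerate.
min 68.81x1 + 108.24x2 + 59.68x3 + 80.36x4 subject to:
  99.9x1 + 121.1x2 + 73.2x3 + 92.1x4 ≥ 253.8   (octane-barrels)
  5.55x1 + 5.49x2 + 4.77x3 + 5.09x4 ≥ 9.76   (energy)
  x1, x2, x3, x4 ≥ 0.
At the optimum only reformate is positive (toluene, light naphtha, isomerate = 0). Binding constraint: octane-barrels.
That vertex is x1 = 2.5405.
Objective = 68.81·2.5405 = 174.8118.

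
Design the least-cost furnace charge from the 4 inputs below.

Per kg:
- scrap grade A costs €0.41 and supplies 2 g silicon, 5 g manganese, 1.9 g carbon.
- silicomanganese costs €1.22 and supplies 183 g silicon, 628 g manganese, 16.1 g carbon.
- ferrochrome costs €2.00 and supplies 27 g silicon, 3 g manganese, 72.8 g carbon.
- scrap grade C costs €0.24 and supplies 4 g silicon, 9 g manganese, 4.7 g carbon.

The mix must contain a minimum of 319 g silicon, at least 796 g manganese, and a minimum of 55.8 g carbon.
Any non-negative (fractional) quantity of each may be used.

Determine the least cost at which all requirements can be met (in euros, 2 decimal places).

€2.84

This is a linear program. Let x1 = kg of scrap grade A, x2 = kg of silicomanganese, x3 = kg of ferrochrome, x4 = kg of scrap grade C.
Minimize 0.41x1 + 1.22x2 + 2x3 + 0.24x4 with:
  2x1 + 183x2 + 27x3 + 4x4 ≥ 319   (silicon)
  5x1 + 628x2 + 3x3 + 9x4 ≥ 796   (manganese)
  1.9x1 + 16.1x2 + 72.8x3 + 4.7x4 ≥ 55.8   (carbon)
  x1, x2, x3, x4 ≥ 0.
At the optimum only silicomanganese, ferrochrome are positive (scrap grade A, scrap grade C = 0). Binding constraints: silicon and carbon.
That vertex is x2 = 1.685, x3 = 0.3938.
Total cost: 1.22·1.685 + 2·0.3938 = 2.8433.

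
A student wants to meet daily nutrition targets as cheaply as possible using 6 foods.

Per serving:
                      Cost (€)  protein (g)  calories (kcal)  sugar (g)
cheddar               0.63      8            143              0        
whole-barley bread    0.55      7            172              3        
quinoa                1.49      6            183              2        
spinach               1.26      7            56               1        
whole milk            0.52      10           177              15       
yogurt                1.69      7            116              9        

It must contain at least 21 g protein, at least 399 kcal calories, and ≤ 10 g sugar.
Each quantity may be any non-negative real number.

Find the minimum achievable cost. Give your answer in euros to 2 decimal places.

Set it up as a linear program. Let x1 = servings of cheddar, x2 = servings of whole-barley bread, x3 = servings of quinoa, x4 = servings of spinach, x5 = servings of whole milk, x6 = servings of yogurt.
Minimize 0.63x1 + 0.55x2 + 1.49x3 + 1.26x4 + 0.52x5 + 1.69x6 subject to:
  8x1 + 7x2 + 6x3 + 7x4 + 10x5 + 7x6 ≥ 21   (protein)
  143x1 + 172x2 + 183x3 + 56x4 + 177x5 + 116x6 ≥ 399   (calories)
  3x2 + 2x3 + 1x4 + 15x5 + 9x6 ≤ 10   (sugar)
  x1, x2, x3, x4, x5, x6 ≥ 0.
The cheapest feasible vertex uses only cheddar, whole-barley bread, whole milk; quinoa, spinach, yogurt are not used. The protein, calories, sugar requirements are met with equality.
Optimal quantities: cheddar = 1.464 servings, whole-barley bread = 0.525 servings, whole milk = 0.5617 servings.
Cost = 0.63·1.464 + 0.55·0.525 + 0.52·0.5617 = 1.5032.

€1.50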